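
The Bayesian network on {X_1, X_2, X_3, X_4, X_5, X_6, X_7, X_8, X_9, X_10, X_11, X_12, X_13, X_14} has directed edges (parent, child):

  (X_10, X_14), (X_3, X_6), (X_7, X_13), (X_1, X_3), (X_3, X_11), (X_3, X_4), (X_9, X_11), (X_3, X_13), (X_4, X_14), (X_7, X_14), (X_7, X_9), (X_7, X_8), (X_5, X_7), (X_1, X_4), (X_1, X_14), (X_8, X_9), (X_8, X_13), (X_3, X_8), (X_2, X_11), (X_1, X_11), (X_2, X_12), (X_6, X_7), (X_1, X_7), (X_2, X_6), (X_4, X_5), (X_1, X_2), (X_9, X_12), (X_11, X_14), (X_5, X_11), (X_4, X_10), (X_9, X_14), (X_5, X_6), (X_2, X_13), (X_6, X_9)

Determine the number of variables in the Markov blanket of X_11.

9

A node's Markov blanket = Pa ∪ Ch ∪ (parents of Ch other than the node itself).
X_11's children: X_14.
X_11 has parents X_1, X_2, X_3, X_5, X_9.
Parents of each child, excluding X_11:
  X_14: X_1, X_4, X_7, X_9, X_10
MB(X_11) = {X_1, X_2, X_3, X_4, X_5, X_7, X_9, X_10, X_14}, which has 9 nodes.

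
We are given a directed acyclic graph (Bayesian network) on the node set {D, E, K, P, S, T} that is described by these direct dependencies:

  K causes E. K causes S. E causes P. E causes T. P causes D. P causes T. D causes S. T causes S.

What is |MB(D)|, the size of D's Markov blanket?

D has child S.
Pa(D) = {P}.
Parents of each child, excluding D:
  S: K, T
MB(D) = {K, P, S, T}, which has 4 nodes.

4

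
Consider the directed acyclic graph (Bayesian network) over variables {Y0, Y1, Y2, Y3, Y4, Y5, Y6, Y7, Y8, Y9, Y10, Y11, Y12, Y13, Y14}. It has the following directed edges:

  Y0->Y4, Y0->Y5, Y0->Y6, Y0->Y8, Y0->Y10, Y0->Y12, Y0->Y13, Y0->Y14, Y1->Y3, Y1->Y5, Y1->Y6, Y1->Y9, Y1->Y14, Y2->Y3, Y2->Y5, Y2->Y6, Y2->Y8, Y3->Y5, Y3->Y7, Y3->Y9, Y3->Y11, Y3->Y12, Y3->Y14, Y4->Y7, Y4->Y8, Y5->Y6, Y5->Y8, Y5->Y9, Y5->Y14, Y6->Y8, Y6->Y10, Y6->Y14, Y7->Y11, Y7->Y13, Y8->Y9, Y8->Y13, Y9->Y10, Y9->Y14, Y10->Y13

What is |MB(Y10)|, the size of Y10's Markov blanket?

6

By definition, MB(Y10) is built from Y10's parents, Y10's children, and the co-parents of Y10.
Parents of Y10: Y0, Y6, Y9.
Children of Y10: Y13.
For each child, the remaining parents (spouses of Y10):
  Y13: Y0, Y7, Y8
MB(Y10) = {Y0, Y6, Y7, Y8, Y9, Y13}, which has 6 nodes.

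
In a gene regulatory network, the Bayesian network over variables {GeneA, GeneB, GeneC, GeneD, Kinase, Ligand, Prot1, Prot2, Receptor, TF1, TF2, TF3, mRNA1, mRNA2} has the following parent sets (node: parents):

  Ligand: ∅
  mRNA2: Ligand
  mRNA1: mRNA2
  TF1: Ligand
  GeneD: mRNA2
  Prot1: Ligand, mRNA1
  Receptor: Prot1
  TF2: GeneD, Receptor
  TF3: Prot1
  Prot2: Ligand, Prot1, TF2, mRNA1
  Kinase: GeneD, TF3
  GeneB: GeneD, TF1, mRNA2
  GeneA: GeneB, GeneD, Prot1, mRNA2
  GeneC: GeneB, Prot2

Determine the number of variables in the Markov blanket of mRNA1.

5

The Markov blanket of a node is its parents, its children, and the other parents of its children.
mRNA1's children: Prot1, Prot2.
Pa(mRNA1) = {mRNA2}.
Parents of each child, excluding mRNA1:
  parents(Prot1) \ {mRNA1} = {Ligand}.
  Prot2's other parents are Ligand, Prot1, TF2.
MB(mRNA1) = {Ligand, Prot1, Prot2, TF2, mRNA2}, which has 5 nodes.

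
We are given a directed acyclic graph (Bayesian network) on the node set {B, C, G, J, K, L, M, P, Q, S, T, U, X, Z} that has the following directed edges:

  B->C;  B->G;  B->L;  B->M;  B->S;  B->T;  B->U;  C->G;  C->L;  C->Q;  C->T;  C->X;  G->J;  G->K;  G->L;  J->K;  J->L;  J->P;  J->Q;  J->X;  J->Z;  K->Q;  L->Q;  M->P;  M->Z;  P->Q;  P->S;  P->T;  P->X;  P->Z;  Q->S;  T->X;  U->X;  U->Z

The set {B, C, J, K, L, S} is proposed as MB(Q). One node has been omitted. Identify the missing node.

By definition, MB(Q) is built from Q's parents, Q's children, and the co-parents of Q.
Ch(Q) = {S}.
Parents of Q: C, J, K, L, P.
Co-parents of Q (other parents of its children):
  S's other parents are B, P.
MB(Q) = {B, C, J, K, L, P, S}.
Comparing with the claimed set, P is missing.

P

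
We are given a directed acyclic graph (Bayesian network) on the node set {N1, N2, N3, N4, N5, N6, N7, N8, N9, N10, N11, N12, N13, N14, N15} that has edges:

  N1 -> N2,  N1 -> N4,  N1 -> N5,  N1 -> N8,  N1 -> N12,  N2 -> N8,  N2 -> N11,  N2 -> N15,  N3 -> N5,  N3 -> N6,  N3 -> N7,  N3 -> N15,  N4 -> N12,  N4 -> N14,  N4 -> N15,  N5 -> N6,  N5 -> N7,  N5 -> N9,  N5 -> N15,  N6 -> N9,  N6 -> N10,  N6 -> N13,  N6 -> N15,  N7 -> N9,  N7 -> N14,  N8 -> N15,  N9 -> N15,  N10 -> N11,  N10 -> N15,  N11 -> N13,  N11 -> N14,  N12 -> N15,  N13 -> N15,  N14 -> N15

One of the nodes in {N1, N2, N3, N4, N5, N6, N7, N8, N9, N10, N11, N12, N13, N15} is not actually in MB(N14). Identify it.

N1

Pa(N14) = {N4, N7, N11}.
Children of N14: N15.
Parents of each child, excluding N14:
  N15 also has parents N2, N3, N4, N5, N6, N8, N9, N10, N12, N13.
MB(N14) = {N2, N3, N4, N5, N6, N7, N8, N9, N10, N11, N12, N13, N15}.
N1 is neither a parent, child, nor co-parent of N14, so it does not belong.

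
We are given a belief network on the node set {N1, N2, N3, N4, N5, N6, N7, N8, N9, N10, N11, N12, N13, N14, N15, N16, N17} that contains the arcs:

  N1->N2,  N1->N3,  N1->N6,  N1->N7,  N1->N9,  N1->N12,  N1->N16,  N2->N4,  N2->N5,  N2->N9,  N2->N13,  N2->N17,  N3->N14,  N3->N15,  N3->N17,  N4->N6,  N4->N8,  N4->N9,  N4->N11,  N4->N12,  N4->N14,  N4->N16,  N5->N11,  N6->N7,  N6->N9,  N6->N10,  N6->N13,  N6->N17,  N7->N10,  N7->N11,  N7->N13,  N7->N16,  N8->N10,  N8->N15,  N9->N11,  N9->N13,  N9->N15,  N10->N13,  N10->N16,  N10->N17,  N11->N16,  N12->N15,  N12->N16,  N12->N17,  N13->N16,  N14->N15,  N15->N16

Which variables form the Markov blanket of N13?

{N1, N2, N4, N6, N7, N9, N10, N11, N12, N15, N16}

Pa(N13) = {N2, N6, N7, N9, N10}.
N13 has child N16.
For each child, the remaining parents (spouses of N13):
  N16: N1, N4, N7, N10, N11, N12, N15
Taking the union gives {N1, N2, N4, N6, N7, N9, N10, N11, N12, N15, N16}.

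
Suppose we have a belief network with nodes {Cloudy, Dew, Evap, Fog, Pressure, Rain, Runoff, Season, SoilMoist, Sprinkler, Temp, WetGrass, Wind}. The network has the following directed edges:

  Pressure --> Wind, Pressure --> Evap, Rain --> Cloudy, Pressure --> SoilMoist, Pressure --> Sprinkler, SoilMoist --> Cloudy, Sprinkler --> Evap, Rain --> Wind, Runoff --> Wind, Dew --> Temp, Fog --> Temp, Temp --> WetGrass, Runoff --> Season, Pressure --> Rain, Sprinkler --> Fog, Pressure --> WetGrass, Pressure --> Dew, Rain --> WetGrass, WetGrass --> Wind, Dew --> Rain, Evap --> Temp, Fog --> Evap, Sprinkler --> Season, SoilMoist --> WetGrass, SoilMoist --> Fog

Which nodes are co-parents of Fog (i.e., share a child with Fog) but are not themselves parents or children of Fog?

{Dew, Pressure}

Children of Fog: Evap, Temp.
  Evap's other parents are Pressure, Sprinkler.
  Temp's other parents are Dew, Evap.
Excluding nodes already adjacent to Fog (Evap, SoilMoist, Sprinkler, Temp), the co-parent-only contribution is {Dew, Pressure}.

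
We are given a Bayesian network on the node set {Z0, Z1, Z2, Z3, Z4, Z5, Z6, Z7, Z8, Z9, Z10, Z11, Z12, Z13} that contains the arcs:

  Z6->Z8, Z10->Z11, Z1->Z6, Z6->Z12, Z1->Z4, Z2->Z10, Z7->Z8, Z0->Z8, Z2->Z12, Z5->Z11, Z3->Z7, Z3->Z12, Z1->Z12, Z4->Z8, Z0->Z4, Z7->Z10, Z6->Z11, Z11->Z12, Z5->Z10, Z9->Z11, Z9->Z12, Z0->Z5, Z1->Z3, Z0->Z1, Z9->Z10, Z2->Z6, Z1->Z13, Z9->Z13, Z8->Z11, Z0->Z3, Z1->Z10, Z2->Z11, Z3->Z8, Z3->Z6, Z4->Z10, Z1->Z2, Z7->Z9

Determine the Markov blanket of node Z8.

The Markov blanket of a node is its parents, its children, and the other parents of its children.
Parents of Z8: Z0, Z3, Z4, Z6, Z7.
Z8 has child Z11.
Parents of each child, excluding Z8:
  parents(Z11) \ {Z8} = {Z2, Z5, Z6, Z9, Z10}.
MB(Z8) = {Z0, Z2, Z3, Z4, Z5, Z6, Z7, Z9, Z10, Z11}.

{Z0, Z2, Z3, Z4, Z5, Z6, Z7, Z9, Z10, Z11}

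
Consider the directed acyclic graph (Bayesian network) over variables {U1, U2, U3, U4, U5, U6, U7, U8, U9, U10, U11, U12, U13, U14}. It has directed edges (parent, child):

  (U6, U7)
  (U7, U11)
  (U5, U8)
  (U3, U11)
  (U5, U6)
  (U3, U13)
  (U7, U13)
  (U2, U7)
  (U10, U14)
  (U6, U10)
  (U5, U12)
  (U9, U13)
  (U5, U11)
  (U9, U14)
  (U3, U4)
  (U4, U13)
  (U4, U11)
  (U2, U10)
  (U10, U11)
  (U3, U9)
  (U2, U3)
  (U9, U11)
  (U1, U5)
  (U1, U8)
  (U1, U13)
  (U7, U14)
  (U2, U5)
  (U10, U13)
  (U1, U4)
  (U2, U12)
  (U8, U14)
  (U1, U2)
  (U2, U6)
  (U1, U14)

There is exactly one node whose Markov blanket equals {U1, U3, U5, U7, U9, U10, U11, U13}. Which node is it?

U4

The target node must have every member of {U1, U3, U5, U7, U9, U10, U11, U13} as a parent, child, or co-parent, and no others.
Parents of U4: U1, U3; children: U11, U13; co-parents: U1, U3, U5, U7, U9, U10.
These exactly cover the given set, so the node is U4.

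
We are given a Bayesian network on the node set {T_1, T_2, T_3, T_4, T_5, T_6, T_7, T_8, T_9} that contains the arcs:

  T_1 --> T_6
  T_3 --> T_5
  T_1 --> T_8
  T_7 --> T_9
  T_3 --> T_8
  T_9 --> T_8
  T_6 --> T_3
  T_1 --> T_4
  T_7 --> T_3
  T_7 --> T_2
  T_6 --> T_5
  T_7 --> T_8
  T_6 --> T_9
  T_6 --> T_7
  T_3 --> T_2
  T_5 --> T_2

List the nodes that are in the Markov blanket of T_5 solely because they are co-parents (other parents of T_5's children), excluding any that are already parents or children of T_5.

Children of T_5: T_2.
  T_2: T_3, T_7
Excluding nodes already adjacent to T_5 (T_2, T_3, T_6), the co-parent-only contribution is {T_7}.

{T_7}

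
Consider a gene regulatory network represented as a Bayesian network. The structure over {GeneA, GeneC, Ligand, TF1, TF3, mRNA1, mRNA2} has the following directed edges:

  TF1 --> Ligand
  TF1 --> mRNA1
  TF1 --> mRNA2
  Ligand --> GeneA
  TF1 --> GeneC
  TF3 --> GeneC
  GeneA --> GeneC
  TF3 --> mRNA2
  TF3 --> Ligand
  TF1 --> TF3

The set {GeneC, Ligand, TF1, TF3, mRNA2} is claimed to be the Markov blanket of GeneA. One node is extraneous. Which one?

mRNA2

By definition, MB(GeneA) is built from GeneA's parents, GeneA's children, and the co-parents of GeneA.
GeneA's parents: Ligand.
Children of GeneA: GeneC.
For each child, the remaining parents (spouses of GeneA):
  GeneC's other parents are TF1, TF3.
MB(GeneA) = {GeneC, Ligand, TF1, TF3}.
mRNA2 is neither a parent, child, nor co-parent of GeneA, so it does not belong.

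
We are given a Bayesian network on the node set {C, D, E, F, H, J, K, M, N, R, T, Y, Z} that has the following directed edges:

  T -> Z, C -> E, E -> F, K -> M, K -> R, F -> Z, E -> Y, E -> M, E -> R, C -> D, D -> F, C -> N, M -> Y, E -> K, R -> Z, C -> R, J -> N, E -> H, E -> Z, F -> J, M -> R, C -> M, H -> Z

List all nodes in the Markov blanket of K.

K has parent E.
Ch(K) = {M, R}.
Parents of each child, excluding K:
  M's other parents are C, E.
  R also has parents C, E, M.
Union: {E} ∪ {M, R} ∪ {C, E, M} = {C, E, M, R}.

{C, E, M, R}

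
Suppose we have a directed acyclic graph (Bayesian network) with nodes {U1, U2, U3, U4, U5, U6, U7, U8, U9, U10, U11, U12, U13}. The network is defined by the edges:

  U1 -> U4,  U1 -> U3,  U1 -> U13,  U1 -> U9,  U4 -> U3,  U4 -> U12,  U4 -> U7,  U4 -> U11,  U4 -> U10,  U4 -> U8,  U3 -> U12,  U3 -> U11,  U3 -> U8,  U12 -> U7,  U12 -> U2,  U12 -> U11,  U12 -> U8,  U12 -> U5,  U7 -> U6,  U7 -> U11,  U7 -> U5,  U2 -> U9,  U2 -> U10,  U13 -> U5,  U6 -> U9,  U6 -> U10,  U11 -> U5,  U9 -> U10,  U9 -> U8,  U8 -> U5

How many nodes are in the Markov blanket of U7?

A node's Markov blanket = Pa ∪ Ch ∪ (parents of Ch other than the node itself).
Parents of U7: U4, U12.
Children of U7: U5, U6, U11.
For each child, the remaining parents (spouses of U7):
  U6: no additional parents.
  U11 also has parents U3, U4, U12.
  U5's other parents are U8, U11, U12, U13.
MB(U7) = {U3, U4, U5, U6, U8, U11, U12, U13}, which has 8 nodes.

8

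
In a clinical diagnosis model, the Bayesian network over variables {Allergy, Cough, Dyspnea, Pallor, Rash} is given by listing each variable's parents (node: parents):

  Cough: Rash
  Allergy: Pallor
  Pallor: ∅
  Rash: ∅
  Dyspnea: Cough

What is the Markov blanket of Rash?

{Cough}

A node's Markov blanket = Pa ∪ Ch ∪ (parents of Ch other than the node itself).
Ch(Rash) = {Cough}.
Rash's parents: none.
Co-parents of Rash (other parents of its children):
  Cough has no other parent.
So the Markov blanket of Rash is {Cough}.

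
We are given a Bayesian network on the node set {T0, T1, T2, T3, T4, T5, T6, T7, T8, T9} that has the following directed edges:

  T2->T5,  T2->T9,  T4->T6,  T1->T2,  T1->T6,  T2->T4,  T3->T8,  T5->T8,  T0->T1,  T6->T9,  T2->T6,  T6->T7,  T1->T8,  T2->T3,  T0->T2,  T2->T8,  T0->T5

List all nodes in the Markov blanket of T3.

{T1, T2, T5, T8}

T3's parents: T2.
Children of T3: T8.
For each child, the remaining parents (spouses of T3):
  T8: T1, T2, T5
So the Markov blanket of T3 is {T1, T2, T5, T8}.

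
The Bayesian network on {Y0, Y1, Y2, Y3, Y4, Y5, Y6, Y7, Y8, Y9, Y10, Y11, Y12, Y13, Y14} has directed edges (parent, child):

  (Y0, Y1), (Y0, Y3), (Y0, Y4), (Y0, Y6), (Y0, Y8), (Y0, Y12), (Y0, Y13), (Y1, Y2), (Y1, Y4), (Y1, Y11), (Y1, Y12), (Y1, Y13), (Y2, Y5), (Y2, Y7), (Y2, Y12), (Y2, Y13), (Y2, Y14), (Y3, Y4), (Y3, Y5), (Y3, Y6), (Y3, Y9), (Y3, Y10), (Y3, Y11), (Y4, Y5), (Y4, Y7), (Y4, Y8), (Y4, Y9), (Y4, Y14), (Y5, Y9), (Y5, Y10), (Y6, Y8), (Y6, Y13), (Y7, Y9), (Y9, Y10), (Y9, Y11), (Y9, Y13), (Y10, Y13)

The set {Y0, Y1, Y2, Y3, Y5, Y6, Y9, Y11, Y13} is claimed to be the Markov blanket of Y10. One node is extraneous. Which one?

Y10 has parents Y3, Y5, Y9.
Y10's children: Y13.
Other parents of Y10's children:
  Y13: Y0, Y1, Y2, Y6, Y9
MB(Y10) = {Y0, Y1, Y2, Y3, Y5, Y6, Y9, Y13}.
Y11 is neither a parent, child, nor co-parent of Y10, so it does not belong.

Y11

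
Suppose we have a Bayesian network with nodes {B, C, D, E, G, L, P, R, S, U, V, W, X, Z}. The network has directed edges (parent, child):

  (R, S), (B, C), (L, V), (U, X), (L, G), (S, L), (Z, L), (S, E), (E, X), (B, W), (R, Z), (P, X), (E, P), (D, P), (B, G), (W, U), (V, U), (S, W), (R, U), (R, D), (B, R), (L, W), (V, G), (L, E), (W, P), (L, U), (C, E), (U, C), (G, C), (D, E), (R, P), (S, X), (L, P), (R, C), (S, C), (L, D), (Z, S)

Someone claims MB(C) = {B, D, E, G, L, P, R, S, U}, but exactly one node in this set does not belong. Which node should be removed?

By definition, MB(C) is built from C's parents, C's children, and the co-parents of C.
C's parents: B, G, R, S, U.
Children of C: E.
Co-parents of C (other parents of its children):
  parents(E) \ {C} = {D, L, S}.
MB(C) = {B, D, E, G, L, R, S, U}.
P is neither a parent, child, nor co-parent of C, so it does not belong.

P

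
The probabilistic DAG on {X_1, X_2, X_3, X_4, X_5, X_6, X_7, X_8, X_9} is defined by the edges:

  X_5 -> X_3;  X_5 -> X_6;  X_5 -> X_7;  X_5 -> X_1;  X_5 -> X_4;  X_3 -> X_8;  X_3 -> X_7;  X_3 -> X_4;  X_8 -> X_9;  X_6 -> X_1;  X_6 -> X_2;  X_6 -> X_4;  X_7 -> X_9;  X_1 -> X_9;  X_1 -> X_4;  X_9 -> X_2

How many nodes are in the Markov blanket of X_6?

Parents of X_6: X_5.
X_6's children: X_1, X_2, X_4.
Co-parents of X_6 (other parents of its children):
  X_1: X_5
  X_2: X_9
  X_4: X_1, X_3, X_5
MB(X_6) = {X_1, X_2, X_3, X_4, X_5, X_9}, which has 6 nodes.

6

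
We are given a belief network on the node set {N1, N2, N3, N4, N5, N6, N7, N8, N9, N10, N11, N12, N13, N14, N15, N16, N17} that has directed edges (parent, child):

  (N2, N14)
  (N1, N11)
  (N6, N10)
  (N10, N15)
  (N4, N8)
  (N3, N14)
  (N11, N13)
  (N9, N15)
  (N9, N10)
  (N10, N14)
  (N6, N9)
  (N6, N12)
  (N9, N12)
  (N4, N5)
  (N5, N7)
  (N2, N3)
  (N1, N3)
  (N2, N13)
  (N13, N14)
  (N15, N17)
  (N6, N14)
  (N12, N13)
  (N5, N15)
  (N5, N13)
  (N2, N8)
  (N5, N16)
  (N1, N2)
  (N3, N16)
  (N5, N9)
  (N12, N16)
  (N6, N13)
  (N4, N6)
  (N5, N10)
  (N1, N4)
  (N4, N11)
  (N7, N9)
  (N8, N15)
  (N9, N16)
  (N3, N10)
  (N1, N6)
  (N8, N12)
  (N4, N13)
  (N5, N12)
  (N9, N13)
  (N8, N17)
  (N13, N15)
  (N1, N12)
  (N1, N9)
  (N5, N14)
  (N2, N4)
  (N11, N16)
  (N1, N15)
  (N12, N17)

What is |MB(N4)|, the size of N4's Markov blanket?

9

The Markov blanket of a node is its parents, its children, and the other parents of its children.
N4 has parents N1, N2.
Ch(N4) = {N5, N6, N8, N11, N13}.
Parents of each child, excluding N4:
  N5: no additional parents.
  N6's other parent is N1.
  N8's other parent is N2.
  parents(N11) \ {N4} = {N1}.
  N13 also has parents N2, N5, N6, N9, N11, N12.
MB(N4) = {N1, N2, N5, N6, N8, N9, N11, N12, N13}, which has 9 nodes.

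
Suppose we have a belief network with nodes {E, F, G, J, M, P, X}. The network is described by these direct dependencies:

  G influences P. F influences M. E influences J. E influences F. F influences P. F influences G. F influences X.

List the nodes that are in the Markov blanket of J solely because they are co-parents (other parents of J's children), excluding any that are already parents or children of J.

J has no children, so it has no co-parents. The set is empty.

{}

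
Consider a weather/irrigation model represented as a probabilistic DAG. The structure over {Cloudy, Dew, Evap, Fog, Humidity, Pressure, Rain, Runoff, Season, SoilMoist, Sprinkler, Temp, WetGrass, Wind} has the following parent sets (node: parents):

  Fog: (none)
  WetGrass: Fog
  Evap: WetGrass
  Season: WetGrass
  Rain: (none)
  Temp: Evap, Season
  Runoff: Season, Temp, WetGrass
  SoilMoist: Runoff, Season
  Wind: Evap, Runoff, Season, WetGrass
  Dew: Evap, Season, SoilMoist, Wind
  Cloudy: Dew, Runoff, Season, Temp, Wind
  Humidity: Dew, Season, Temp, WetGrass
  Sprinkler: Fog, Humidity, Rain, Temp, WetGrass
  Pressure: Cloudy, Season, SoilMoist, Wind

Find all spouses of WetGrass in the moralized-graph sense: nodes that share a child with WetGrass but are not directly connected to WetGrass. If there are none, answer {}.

{Dew, Rain, Temp}

Children of WetGrass: Evap, Humidity, Runoff, Season, Sprinkler, Wind.
  Evap: —
  Season: —
  Runoff: Season, Temp
  Wind: Evap, Runoff, Season
  Humidity: Dew, Season, Temp
  Sprinkler: Fog, Humidity, Rain, Temp
Excluding nodes already adjacent to WetGrass (Evap, Fog, Humidity, Runoff, Season, Sprinkler, Wind), the co-parent-only contribution is {Dew, Rain, Temp}.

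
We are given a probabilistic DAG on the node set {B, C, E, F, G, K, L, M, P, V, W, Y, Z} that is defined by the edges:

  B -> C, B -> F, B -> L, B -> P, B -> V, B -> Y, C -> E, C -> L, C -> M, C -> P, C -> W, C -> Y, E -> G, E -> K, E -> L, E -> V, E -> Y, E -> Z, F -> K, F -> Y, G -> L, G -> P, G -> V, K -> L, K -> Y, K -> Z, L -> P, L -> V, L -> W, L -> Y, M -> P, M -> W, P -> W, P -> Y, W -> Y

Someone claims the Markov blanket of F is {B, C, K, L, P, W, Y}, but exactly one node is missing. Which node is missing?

By definition, MB(F) is built from F's parents, F's children, and the co-parents of F.
F has children K, Y.
F's parents: B.
Parents of each child, excluding F:
  K: E
  Y: B, C, E, K, L, P, W
MB(F) = {B, C, E, K, L, P, W, Y}.
Comparing with the claimed set, E is missing.

E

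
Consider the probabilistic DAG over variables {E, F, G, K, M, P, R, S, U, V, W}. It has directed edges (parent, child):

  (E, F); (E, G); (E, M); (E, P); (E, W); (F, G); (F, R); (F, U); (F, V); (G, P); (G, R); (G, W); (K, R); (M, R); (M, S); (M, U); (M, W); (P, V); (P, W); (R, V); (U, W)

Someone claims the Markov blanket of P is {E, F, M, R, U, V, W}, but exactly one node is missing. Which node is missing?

G

The Markov blanket of a node is its parents, its children, and the other parents of its children.
P's parents: E, G.
Children of P: V, W.
Parents of each child, excluding P:
  V: F, R
  W: E, G, M, U
MB(P) = {E, F, G, M, R, U, V, W}.
Comparing with the claimed set, G is missing.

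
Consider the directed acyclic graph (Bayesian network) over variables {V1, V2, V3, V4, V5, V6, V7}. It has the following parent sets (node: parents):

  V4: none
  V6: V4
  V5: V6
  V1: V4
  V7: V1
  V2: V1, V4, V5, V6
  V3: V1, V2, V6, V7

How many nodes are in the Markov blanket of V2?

6

A node's Markov blanket = Pa ∪ Ch ∪ (parents of Ch other than the node itself).
V2's children: V3.
Parents of V2: V1, V4, V5, V6.
Parents of each child, excluding V2:
  V3: V1, V6, V7
MB(V2) = {V1, V3, V4, V5, V6, V7}, which has 6 nodes.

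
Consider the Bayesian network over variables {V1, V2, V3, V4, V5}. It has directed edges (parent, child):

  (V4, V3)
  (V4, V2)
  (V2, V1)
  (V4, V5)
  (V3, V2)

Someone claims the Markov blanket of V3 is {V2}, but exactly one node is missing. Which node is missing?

V4

By definition, MB(V3) is built from V3's parents, V3's children, and the co-parents of V3.
Pa(V3) = {V4}.
Ch(V3) = {V2}.
Other parents of V3's children:
  V2: V4
MB(V3) = {V2, V4}.
Comparing with the claimed set, V4 is missing.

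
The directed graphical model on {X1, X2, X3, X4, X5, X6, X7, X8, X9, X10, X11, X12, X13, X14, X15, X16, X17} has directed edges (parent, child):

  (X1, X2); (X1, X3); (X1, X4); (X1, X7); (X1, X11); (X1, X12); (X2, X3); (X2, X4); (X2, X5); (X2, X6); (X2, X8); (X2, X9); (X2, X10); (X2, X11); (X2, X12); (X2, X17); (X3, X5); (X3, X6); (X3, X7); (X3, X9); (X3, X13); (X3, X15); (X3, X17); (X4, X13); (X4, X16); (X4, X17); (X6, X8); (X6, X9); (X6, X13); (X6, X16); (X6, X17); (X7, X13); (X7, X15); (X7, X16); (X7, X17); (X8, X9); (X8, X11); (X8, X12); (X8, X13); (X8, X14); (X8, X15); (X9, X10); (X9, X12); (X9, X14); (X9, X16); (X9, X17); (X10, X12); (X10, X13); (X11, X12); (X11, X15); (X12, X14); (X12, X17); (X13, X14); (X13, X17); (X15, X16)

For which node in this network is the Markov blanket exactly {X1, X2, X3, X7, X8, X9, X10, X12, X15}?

X11

The target node must have every member of {X1, X2, X3, X7, X8, X9, X10, X12, X15} as a parent, child, or co-parent, and no others.
Parents of X11: X1, X2, X8; children: X12, X15; co-parents: X1, X2, X3, X7, X8, X9, X10.
These exactly cover the given set, so the node is X11.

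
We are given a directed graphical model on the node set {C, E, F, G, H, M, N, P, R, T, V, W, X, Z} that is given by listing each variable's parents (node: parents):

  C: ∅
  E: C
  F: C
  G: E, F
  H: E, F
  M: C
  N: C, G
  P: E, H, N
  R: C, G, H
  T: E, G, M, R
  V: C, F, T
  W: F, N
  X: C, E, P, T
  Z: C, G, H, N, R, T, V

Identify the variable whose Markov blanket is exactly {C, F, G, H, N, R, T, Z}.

The target node must have every member of {C, F, G, H, N, R, T, Z} as a parent, child, or co-parent, and no others.
Parents of V: C, F, T; children: Z; co-parents: C, G, H, N, R, T.
These exactly cover the given set, so the node is V.

V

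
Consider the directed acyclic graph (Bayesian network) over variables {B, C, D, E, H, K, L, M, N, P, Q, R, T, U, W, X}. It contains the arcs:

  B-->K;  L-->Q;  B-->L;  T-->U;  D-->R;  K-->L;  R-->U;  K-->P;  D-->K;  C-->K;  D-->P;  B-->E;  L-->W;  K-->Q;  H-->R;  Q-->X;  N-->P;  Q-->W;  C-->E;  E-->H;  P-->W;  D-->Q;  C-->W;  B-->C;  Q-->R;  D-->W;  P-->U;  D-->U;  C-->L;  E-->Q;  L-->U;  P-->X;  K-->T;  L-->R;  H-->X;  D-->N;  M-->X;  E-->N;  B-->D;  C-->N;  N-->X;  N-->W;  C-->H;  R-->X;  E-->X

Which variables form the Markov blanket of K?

{B, C, D, E, L, N, P, Q, T}

K has parents B, C, D.
Ch(K) = {L, P, Q, T}.
Co-parents of K (other parents of its children):
  L's other parents are B, C.
  parents(P) \ {K} = {D, N}.
  Q also has parents D, E, L.
  T has no other parent.
MB(K) = {B, C, D, E, L, N, P, Q, T}.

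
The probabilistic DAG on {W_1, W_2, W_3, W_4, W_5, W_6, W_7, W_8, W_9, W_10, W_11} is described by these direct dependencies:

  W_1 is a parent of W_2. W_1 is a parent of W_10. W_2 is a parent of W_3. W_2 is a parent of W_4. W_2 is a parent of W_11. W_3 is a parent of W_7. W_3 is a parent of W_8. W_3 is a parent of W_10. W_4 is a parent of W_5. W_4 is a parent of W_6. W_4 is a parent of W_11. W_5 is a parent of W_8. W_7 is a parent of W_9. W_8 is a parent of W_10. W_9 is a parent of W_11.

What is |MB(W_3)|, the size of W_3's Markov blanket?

6

Recall MB(v) = parents ∪ children ∪ spouses, where spouses are the other parents of v's children.
Children of W_3: W_7, W_8, W_10.
W_3 has parent W_2.
For each child, the remaining parents (spouses of W_3):
  W_7: no additional parents.
  W_8's other parent is W_5.
  parents(W_10) \ {W_3} = {W_1, W_8}.
MB(W_3) = {W_1, W_2, W_5, W_7, W_8, W_10}, which has 6 nodes.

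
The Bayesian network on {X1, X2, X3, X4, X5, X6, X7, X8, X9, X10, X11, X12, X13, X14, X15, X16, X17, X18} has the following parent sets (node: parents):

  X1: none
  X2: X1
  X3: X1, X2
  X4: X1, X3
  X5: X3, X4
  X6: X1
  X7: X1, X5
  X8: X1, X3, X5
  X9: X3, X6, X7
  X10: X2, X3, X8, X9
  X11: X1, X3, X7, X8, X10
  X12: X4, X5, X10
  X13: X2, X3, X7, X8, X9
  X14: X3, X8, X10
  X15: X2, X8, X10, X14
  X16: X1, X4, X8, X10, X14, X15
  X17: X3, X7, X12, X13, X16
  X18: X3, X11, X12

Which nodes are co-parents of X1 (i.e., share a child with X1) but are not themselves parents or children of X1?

Children of X1: X2, X3, X4, X6, X7, X8, X11, X16.
  X2: no additional parents.
  X3's other parent is X2.
  X4 also has parent X3.
  X6 has no other parent.
  parents(X7) \ {X1} = {X5}.
  parents(X8) \ {X1} = {X3, X5}.
  parents(X11) \ {X1} = {X3, X7, X8, X10}.
  X16's other parents are X4, X8, X10, X14, X15.
Excluding nodes already adjacent to X1 (X2, X3, X4, X6, X7, X8, X11, X16), the co-parent-only contribution is {X5, X10, X14, X15}.

{X5, X10, X14, X15}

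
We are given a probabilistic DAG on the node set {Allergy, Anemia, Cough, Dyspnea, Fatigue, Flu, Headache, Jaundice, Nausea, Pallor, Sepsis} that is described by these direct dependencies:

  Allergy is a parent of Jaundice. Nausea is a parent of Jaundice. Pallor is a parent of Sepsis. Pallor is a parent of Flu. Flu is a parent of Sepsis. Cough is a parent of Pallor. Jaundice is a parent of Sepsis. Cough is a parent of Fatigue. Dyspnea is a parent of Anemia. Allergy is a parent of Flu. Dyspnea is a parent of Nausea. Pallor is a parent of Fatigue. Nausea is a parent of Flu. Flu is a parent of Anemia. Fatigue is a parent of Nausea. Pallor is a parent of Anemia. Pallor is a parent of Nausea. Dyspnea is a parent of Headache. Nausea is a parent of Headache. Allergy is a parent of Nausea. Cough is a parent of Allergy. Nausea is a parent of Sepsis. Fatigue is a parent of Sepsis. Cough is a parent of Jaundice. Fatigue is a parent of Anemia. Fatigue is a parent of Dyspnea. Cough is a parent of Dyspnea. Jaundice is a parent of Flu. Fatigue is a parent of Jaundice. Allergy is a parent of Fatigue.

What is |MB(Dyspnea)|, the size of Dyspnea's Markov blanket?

8

By definition, MB(Dyspnea) is built from Dyspnea's parents, Dyspnea's children, and the co-parents of Dyspnea.
Parents of Dyspnea: Cough, Fatigue.
Ch(Dyspnea) = {Anemia, Headache, Nausea}.
Co-parents of Dyspnea (other parents of its children):
  Nausea: Allergy, Fatigue, Pallor
  Anemia: Fatigue, Flu, Pallor
  Headache: Nausea
MB(Dyspnea) = {Allergy, Anemia, Cough, Fatigue, Flu, Headache, Nausea, Pallor}, which has 8 nodes.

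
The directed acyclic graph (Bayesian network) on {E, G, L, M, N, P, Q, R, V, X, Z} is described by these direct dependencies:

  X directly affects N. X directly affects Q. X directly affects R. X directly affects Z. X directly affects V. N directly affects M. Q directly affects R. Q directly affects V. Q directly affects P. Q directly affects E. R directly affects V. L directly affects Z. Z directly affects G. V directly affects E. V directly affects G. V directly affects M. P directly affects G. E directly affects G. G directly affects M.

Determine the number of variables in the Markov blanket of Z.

Recall MB(v) = parents ∪ children ∪ spouses, where spouses are the other parents of v's children.
Parents of Z: L, X.
Ch(Z) = {G}.
For each child, the remaining parents (spouses of Z):
  parents(G) \ {Z} = {E, P, V}.
MB(Z) = {E, G, L, P, V, X}, which has 6 nodes.

6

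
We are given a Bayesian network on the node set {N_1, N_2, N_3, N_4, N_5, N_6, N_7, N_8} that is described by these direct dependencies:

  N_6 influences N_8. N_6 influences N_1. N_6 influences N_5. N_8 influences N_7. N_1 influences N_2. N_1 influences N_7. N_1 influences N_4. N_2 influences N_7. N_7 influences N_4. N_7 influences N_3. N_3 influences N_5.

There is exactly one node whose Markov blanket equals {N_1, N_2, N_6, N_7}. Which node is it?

The target node must have every member of {N_1, N_2, N_6, N_7} as a parent, child, or co-parent, and no others.
Parents of N_8: N_6; children: N_7; co-parents: N_1, N_2.
These exactly cover the given set, so the node is N_8.

N_8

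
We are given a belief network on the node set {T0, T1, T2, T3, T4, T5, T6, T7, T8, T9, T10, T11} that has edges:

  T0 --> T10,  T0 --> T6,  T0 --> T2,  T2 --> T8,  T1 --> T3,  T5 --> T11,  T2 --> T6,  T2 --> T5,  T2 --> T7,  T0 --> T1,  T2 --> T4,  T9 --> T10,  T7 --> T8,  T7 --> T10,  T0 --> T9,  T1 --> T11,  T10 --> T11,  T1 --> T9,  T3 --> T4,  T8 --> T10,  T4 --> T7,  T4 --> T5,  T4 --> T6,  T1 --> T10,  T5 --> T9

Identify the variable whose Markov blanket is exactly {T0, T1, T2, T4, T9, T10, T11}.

The target node must have every member of {T0, T1, T2, T4, T9, T10, T11} as a parent, child, or co-parent, and no others.
Parents of T5: T2, T4; children: T9, T11; co-parents: T0, T1, T10.
These exactly cover the given set, so the node is T5.

T5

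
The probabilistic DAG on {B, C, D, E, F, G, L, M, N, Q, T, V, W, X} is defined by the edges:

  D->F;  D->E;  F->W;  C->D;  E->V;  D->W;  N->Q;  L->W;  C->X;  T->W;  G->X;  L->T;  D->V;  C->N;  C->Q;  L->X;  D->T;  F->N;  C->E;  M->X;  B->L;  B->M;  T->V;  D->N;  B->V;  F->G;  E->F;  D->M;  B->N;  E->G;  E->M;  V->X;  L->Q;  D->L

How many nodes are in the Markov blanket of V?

9

Pa(V) = {B, D, E, T}.
Ch(V) = {X}.
Other parents of V's children:
  X also has parents C, G, L, M.
MB(V) = {B, C, D, E, G, L, M, T, X}, which has 9 nodes.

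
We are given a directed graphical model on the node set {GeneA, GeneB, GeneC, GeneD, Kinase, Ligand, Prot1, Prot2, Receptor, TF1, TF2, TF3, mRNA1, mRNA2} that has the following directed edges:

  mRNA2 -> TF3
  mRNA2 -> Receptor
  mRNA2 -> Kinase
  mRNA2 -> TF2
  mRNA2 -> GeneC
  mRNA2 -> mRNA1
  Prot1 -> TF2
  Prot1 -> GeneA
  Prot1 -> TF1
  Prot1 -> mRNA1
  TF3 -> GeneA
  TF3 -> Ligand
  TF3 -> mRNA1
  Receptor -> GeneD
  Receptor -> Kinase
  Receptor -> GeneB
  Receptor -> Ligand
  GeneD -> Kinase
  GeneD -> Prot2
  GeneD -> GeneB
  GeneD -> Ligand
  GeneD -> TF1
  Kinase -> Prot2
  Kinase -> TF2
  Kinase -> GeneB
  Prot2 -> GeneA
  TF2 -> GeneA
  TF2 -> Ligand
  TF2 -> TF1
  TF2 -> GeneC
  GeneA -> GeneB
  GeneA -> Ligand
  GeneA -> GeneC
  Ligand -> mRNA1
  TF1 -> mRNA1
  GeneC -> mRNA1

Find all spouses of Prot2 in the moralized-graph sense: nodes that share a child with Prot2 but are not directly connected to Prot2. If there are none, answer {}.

{Prot1, TF2, TF3}

Children of Prot2: GeneA.
  GeneA: Prot1, TF2, TF3
Excluding nodes already adjacent to Prot2 (GeneA, GeneD, Kinase), the co-parent-only contribution is {Prot1, TF2, TF3}.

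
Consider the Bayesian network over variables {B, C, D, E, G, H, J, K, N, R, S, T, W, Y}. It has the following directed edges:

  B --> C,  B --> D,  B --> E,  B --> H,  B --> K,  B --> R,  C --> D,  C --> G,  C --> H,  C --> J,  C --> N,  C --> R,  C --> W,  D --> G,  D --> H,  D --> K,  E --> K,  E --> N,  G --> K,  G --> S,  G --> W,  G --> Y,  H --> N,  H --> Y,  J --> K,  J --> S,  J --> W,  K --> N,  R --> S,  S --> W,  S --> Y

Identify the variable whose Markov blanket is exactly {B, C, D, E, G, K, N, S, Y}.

The target node must have every member of {B, C, D, E, G, K, N, S, Y} as a parent, child, or co-parent, and no others.
Parents of H: B, C, D; children: N, Y; co-parents: C, E, G, K, S.
These exactly cover the given set, so the node is H.

H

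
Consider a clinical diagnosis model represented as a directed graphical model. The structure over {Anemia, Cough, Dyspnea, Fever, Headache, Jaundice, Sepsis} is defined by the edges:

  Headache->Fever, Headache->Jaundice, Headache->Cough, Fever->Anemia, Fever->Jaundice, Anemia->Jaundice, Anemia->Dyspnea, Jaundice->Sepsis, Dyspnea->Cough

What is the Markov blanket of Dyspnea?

By definition, MB(Dyspnea) is built from Dyspnea's parents, Dyspnea's children, and the co-parents of Dyspnea.
Dyspnea's parents: Anemia.
Children of Dyspnea: Cough.
Parents of each child, excluding Dyspnea:
  parents(Cough) \ {Dyspnea} = {Headache}.
MB(Dyspnea) = {Anemia, Cough, Headache}.

{Anemia, Cough, Headache}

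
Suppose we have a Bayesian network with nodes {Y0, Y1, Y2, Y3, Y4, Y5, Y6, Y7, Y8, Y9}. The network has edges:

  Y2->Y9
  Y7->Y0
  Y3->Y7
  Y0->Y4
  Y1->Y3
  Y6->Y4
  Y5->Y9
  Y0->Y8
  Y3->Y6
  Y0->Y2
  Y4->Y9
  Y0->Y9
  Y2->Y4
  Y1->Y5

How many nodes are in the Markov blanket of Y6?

By definition, MB(Y6) is built from Y6's parents, Y6's children, and the co-parents of Y6.
Y6 has parent Y3.
Ch(Y6) = {Y4}.
Other parents of Y6's children:
  parents(Y4) \ {Y6} = {Y0, Y2}.
MB(Y6) = {Y0, Y2, Y3, Y4}, which has 4 nodes.

4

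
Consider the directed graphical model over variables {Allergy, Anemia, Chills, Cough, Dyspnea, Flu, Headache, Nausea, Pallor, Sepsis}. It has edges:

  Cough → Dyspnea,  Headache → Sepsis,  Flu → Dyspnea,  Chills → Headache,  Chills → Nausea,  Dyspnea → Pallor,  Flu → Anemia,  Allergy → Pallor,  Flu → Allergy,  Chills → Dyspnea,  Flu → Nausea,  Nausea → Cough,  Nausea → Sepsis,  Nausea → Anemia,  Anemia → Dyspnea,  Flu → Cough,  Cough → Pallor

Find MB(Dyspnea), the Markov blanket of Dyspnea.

{Allergy, Anemia, Chills, Cough, Flu, Pallor}

Parents of Dyspnea: Anemia, Chills, Cough, Flu.
Children of Dyspnea: Pallor.
Other parents of Dyspnea's children:
  Pallor: Allergy, Cough
MB(Dyspnea) = {Allergy, Anemia, Chills, Cough, Flu, Pallor}.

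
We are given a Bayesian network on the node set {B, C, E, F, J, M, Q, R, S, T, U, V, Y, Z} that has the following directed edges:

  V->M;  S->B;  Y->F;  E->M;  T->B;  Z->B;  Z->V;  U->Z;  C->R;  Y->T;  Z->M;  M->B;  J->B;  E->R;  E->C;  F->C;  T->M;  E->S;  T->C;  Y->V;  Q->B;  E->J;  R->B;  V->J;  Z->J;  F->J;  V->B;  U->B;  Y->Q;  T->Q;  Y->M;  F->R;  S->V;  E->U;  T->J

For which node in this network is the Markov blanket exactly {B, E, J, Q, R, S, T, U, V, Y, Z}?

The target node must have every member of {B, E, J, Q, R, S, T, U, V, Y, Z} as a parent, child, or co-parent, and no others.
Parents of M: E, T, V, Y, Z; children: B; co-parents: J, Q, R, S, T, U, V, Z.
These exactly cover the given set, so the node is M.

M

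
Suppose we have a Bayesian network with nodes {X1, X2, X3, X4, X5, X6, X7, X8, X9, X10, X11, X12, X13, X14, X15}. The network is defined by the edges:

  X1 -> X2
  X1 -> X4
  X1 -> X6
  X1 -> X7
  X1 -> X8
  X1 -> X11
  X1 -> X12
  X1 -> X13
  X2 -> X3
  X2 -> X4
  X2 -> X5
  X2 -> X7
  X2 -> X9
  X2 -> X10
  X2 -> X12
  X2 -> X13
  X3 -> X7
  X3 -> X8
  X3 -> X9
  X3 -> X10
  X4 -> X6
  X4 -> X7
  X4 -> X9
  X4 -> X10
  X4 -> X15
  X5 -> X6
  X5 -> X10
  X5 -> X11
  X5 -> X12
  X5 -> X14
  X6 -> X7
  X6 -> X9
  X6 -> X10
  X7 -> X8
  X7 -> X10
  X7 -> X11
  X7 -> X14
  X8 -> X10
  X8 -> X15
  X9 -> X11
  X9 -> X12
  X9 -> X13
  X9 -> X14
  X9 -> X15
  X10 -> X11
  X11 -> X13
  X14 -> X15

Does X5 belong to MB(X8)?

X5 is a co-parent of X8: both are parents of X10.
So X5 ∈ MB(X8).

Yes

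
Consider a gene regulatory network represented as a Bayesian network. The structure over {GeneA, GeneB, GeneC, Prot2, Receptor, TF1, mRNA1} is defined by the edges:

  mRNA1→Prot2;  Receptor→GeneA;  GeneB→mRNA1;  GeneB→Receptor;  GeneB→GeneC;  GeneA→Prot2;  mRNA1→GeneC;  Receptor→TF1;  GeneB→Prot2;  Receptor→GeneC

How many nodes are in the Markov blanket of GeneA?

4

Parents of GeneA: Receptor.
Children of GeneA: Prot2.
Co-parents of GeneA (other parents of its children):
  Prot2 also has parents GeneB, mRNA1.
MB(GeneA) = {GeneB, Prot2, Receptor, mRNA1}, which has 4 nodes.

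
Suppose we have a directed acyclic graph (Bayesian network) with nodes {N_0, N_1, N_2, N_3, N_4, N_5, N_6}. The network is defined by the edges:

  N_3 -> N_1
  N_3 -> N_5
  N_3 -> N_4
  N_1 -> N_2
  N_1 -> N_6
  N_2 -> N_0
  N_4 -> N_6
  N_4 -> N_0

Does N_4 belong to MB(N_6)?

Yes

N_4 is a parent of N_6.
So N_4 ∈ MB(N_6).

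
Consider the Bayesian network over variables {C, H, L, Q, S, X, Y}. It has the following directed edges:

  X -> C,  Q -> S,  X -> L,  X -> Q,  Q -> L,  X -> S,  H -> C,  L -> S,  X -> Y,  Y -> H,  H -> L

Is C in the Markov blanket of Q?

A node's Markov blanket = Pa ∪ Ch ∪ (parents of Ch other than the node itself).
Q's children: L, S.
Parents of Q: X.
Parents of each child, excluding Q:
  L also has parents H, X.
  parents(S) \ {Q} = {L, X}.
MB(Q) = {H, L, S, X}; C is not in this set.

No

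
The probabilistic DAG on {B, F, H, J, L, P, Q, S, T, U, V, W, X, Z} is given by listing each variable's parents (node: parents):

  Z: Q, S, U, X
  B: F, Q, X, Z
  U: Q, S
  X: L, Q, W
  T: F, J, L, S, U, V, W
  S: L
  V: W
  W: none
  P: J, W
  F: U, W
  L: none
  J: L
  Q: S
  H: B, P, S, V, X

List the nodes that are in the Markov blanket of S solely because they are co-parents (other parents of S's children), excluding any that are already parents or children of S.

Children of S: H, Q, T, U, Z.
  Q: —
  U: Q
  Z: Q, U, X
  T: F, J, L, U, V, W
  H: B, P, V, X
Excluding nodes already adjacent to S (H, L, Q, T, U, Z), the co-parent-only contribution is {B, F, J, P, V, W, X}.

{B, F, J, P, V, W, X}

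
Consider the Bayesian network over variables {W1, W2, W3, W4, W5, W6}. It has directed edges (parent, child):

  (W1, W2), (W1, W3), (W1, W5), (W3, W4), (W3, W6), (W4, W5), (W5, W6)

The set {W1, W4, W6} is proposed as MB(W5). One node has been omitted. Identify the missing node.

W5 has parents W1, W4.
Children of W5: W6.
Co-parents of W5 (other parents of its children):
  W6's other parent is W3.
MB(W5) = {W1, W3, W4, W6}.
Comparing with the claimed set, W3 is missing.

W3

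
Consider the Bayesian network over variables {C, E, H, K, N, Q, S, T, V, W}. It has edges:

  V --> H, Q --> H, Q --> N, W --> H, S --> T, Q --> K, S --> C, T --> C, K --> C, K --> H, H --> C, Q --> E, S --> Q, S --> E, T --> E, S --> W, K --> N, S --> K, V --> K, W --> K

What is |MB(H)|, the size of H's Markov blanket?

7

By definition, MB(H) is built from H's parents, H's children, and the co-parents of H.
H's parents: K, Q, V, W.
H's children: C.
Co-parents of H (other parents of its children):
  C: K, S, T
MB(H) = {C, K, Q, S, T, V, W}, which has 7 nodes.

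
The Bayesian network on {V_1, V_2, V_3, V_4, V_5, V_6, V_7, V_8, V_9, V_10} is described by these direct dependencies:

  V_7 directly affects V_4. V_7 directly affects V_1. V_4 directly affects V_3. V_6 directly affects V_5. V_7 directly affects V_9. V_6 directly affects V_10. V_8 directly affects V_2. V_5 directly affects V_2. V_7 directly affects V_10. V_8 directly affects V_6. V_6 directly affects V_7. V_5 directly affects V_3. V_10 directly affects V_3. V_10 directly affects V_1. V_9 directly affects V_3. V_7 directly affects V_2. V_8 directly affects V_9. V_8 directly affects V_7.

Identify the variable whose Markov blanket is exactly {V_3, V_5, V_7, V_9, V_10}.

The target node must have every member of {V_3, V_5, V_7, V_9, V_10} as a parent, child, or co-parent, and no others.
Parents of V_4: V_7; children: V_3; co-parents: V_5, V_9, V_10.
These exactly cover the given set, so the node is V_4.

V_4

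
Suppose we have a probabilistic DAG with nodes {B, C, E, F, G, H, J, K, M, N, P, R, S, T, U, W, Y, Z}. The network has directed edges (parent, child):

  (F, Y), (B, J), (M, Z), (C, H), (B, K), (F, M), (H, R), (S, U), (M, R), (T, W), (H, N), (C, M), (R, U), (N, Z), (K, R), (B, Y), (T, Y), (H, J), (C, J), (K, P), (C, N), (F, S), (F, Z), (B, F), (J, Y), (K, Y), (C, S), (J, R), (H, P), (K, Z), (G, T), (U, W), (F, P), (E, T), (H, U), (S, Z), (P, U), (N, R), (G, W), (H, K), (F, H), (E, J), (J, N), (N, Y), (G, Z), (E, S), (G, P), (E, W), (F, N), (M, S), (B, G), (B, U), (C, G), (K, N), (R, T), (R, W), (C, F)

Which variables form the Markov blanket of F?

The Markov blanket of a node is its parents, its children, and the other parents of its children.
F's parents: B, C.
F has children H, M, N, P, S, Y, Z.
For each child, the remaining parents (spouses of F):
  parents(H) \ {F} = {C}.
  parents(M) \ {F} = {C}.
  parents(N) \ {F} = {C, H, J, K}.
  parents(P) \ {F} = {G, H, K}.
  S also has parents C, E, M.
  Y also has parents B, J, K, N, T.
  Z also has parents G, K, M, N, S.
Taking the union gives {B, C, E, G, H, J, K, M, N, P, S, T, Y, Z}.

{B, C, E, G, H, J, K, M, N, P, S, T, Y, Z}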